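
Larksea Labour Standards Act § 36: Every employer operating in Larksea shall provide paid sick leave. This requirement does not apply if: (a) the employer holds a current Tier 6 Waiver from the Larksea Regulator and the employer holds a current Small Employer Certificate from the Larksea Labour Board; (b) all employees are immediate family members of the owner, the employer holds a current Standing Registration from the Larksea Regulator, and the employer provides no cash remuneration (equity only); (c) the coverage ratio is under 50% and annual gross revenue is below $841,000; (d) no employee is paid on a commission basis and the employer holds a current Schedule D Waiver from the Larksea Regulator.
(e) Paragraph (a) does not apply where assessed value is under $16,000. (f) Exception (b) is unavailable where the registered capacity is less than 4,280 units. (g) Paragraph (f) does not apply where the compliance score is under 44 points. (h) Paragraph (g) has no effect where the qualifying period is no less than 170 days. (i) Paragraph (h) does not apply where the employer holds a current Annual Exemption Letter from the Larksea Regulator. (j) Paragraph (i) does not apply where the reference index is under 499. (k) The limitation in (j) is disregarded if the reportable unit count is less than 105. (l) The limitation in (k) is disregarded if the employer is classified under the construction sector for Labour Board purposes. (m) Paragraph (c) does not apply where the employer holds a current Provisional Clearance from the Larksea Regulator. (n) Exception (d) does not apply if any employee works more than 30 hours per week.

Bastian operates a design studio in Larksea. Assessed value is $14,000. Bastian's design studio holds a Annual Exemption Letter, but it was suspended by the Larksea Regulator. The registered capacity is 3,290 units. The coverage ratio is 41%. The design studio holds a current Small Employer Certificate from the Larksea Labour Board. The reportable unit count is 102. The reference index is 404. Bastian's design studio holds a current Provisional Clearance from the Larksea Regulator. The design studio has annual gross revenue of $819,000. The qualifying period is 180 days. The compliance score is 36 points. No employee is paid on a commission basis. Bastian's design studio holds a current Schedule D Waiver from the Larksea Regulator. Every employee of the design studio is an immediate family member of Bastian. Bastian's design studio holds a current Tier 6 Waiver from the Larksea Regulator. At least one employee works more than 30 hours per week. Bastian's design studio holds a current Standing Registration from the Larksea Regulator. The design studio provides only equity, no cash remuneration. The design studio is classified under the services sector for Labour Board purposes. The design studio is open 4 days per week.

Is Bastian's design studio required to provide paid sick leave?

Exception (a) is satisfied on its face — a current Tier 6 Waiver is held; a current Small Employer Certificate is held. But: (e) applies — assessed value is $14,000, under the $16,000 limit. (a) is therefore removed.
Exception (b): every employee is an immediate family member; a current Standing Registration is held; remuneration is equity-only — every condition holds. But applying paragraphs (f)–(l): (f) operates against (b): the registered capacity is 3,290 units, less than the 4,280 units limit. (g) would limit (f) — the compliance score is 36 points, under the 44 points limit — but (h) sets (g) aside: (h) is engaged — the qualifying period is 180 days, meeting the 170 days threshold. (i) is not engaged (no current Annual Exemption Letter is held), so (h) stands. Exception (b) does not apply.
Exception (c) is satisfied on its face — the coverage ratio is 41%, under the 50% limit; annual gross revenue is $819,000, below the $841,000 limit. But applying paragraph (m): (m) applies — a current Provisional Clearance is held. So (c) is unavailable.
Exception (d): no employee is paid on commission; a current Schedule D Waiver is held — every condition holds. Turning to paragraph (n): (n) is engaged — at least one employee exceeds 30 hours/week. Exception (d) does not apply.
No exception is made out. Bastian's design studio falls within the general rule.

Yes — Bastian's design studio must provide paid sick leave.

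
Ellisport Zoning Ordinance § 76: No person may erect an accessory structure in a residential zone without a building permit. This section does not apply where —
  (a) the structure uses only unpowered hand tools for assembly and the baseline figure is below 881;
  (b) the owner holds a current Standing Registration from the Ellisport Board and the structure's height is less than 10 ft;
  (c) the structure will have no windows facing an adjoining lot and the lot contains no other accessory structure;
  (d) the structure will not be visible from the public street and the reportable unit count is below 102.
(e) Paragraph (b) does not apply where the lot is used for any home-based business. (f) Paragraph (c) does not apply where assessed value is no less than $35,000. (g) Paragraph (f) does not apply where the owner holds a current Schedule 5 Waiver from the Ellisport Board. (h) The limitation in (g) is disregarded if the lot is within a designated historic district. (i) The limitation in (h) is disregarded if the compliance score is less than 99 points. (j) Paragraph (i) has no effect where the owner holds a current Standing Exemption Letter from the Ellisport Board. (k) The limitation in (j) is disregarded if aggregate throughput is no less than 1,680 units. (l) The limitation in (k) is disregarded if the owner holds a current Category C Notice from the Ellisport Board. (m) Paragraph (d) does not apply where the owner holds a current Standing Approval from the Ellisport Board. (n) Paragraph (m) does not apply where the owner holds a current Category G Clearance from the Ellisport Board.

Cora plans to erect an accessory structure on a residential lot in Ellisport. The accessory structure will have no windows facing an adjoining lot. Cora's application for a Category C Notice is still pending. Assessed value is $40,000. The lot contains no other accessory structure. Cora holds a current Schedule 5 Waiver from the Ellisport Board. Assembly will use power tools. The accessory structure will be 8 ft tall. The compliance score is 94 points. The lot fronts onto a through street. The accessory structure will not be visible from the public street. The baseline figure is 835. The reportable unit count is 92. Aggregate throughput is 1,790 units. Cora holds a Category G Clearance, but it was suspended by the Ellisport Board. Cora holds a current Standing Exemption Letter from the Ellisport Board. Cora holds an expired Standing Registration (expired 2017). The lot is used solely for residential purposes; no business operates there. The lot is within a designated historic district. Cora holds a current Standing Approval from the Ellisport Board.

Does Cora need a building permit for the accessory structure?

Exception (a) fails — assembly uses power tools.
Exception (b) does not apply: no current Standing Registration is held.
Exception (c) is satisfied on its face — no windows face an adjoining lot; the lot has no other accessory structure. Considering the limiting provisions: (f) is engaged (assessed value is $40,000, meeting the $35,000 threshold), but is overridden by (g): (g) is triggered — a current Schedule 5 Waiver is held. (h) would limit (g) — the lot is in a historic district — but (i) sets (h) aside: (i) is engaged — the compliance score is 94 points, less than the 99 points limit. (j) is triggered (a current Standing Exemption Letter is held), but is overridden by (k): (k) operates against (j): aggregate throughput is 1,790 units, meeting the 1,680 units threshold. (l), which would lift (k), is not engaged — the Category C Notice is not current. (c) remains available.
Exception (d) is satisfied on its face — the structure will not be visible from the street; the reportable unit count is 92, below the 102 limit. But: (m) is triggered — a current Standing Approval is held. (n) does not operate here (the Category G Clearance is not current), so (m) stands. Exception (d) does not apply.

No — exception (c) applies; Cora does not need a building permit.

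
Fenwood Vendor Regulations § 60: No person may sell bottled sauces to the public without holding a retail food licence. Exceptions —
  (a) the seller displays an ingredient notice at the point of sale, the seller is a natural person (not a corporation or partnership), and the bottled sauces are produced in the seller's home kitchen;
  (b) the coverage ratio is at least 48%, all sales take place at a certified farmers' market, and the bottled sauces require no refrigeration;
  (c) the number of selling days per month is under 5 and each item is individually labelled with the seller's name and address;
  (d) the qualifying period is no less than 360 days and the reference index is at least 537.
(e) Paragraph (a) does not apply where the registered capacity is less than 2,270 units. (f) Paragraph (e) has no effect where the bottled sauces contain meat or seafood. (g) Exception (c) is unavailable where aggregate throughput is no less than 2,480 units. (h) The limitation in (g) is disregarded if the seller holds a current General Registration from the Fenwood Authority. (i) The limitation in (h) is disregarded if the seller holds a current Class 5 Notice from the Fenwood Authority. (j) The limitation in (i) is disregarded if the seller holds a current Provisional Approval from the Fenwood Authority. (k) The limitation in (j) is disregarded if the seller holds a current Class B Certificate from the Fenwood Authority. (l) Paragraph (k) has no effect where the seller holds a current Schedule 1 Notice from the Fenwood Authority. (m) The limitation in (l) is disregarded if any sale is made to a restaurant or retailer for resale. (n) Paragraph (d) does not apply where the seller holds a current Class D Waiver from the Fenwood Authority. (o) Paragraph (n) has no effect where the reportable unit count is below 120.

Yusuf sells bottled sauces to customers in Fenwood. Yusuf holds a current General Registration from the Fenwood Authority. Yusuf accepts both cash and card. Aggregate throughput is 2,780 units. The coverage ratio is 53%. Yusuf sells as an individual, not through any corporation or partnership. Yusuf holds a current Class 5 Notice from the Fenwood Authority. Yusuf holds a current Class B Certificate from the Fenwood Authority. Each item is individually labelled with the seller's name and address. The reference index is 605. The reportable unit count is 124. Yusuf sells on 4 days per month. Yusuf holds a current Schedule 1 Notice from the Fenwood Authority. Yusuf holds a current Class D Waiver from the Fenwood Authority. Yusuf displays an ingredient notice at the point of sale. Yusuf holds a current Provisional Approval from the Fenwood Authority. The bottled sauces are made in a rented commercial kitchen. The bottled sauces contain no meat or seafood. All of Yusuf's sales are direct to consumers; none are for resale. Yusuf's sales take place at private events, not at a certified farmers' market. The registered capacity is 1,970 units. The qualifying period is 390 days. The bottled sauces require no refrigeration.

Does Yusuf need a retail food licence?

Exception (a) fails — the bottled sauces are made in a commercial kitchen, not a home kitchen.
Exception (b) requires that all sales take place at a certified farmers' market; but sales are at private events, not a certified farmers' market, so (b) is unavailable.
Exception (c) is satisfied on its face — the number of selling days per month is 4, under the 5 limit; items are individually labelled. Under paragraphs (g)–(m): (g) would limit (c) — aggregate throughput is 2,780 units, meeting the 2,480 units threshold — but (h) sets (g) aside: (h) operates against (g): a current General Registration is held. (i) would limit (h) — a current Class 5 Notice is held — but (j) sets (i) aside: (j) operates against (i): a current Provisional Approval is held. (k) applies (a current Class B Certificate is held), but is displaced by (l): (l) operates against (k): a current Schedule 1 Notice is held. (m), which would lift (l), is inapplicable — no sales are for resale. So (c) applies.
Exception (d) is satisfied on its face — the qualifying period is 390 days, meeting the 360 days threshold; the reference index is 605, meeting the 537 threshold. However, paragraphs (n)–(o) must be considered: (n) operates against (d): a current Class D Waiver is held. (o) is inapplicable (the reportable unit count is 124, not below 120), so (n) stands. (d) is therefore removed.

No — exception (c) applies; Yusuf is not required to hold a retail food licence.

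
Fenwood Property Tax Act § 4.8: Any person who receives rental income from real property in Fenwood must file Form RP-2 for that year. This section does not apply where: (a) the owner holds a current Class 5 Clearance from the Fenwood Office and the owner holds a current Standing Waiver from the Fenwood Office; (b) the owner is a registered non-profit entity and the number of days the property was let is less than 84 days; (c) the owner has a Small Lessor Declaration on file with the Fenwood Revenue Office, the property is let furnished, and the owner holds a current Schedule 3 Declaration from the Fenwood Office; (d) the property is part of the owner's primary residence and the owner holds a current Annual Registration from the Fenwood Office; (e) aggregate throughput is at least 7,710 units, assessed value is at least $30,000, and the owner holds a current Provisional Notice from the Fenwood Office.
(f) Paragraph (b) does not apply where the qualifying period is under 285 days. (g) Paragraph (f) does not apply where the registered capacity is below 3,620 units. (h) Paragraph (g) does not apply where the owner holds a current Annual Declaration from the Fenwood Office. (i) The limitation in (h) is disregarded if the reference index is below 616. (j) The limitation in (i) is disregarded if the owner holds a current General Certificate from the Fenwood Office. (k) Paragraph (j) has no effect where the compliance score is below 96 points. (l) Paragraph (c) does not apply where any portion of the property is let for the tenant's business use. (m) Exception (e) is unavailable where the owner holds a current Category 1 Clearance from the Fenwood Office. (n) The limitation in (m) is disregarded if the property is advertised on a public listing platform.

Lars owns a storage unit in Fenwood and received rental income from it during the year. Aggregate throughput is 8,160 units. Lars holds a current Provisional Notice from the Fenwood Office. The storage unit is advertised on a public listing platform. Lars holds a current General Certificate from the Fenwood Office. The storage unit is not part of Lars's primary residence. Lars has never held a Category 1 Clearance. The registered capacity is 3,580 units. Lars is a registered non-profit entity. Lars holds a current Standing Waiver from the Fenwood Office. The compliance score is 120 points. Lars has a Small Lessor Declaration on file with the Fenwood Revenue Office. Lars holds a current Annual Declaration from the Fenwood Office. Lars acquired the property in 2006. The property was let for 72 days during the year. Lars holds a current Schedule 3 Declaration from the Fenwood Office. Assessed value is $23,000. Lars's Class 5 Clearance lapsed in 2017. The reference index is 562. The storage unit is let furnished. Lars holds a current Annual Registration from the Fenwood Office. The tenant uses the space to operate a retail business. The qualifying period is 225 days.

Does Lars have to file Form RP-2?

Exception (a) requires that the owner holds a current Class 5 Clearance from the Fenwood Office; but the Class 5 Clearance is not current, so (a) is unavailable.
Exception (b): Lars is a registered non-profit; the number of days the property was let is 72 days, less than the 84 days limit — every condition holds. But: (f) is triggered — the qualifying period is 225 days, under the 285 days limit. (g) is triggered (the registered capacity is 3,580 units, below the 3,620 units limit), but is displaced by (h): (h) operates against (g): a current Annual Declaration is held. (i) is triggered (the reference index is 562, below the 616 limit), but yields to (j): (j) operates — a current General Certificate is held. (k), which would lift (j), is inapplicable — the compliance score is 120 points, not below 96 points. So (b) is unavailable.
Exception (c)'s conditions are all satisfied: a Small Lessor Declaration is on file; the property is let furnished; a current Schedule 3 Declaration is held. But: (l) operates against (c): the space is let for business use. (c) is therefore removed.
Exception (d) does not apply: the storage unit is not part of the primary residence.
Exception (e) does not apply: assessed value is $23,000, short of $30,000.
No exception is made out. Lars falls within the general rule.

Yes — Lars must file Form RP-2.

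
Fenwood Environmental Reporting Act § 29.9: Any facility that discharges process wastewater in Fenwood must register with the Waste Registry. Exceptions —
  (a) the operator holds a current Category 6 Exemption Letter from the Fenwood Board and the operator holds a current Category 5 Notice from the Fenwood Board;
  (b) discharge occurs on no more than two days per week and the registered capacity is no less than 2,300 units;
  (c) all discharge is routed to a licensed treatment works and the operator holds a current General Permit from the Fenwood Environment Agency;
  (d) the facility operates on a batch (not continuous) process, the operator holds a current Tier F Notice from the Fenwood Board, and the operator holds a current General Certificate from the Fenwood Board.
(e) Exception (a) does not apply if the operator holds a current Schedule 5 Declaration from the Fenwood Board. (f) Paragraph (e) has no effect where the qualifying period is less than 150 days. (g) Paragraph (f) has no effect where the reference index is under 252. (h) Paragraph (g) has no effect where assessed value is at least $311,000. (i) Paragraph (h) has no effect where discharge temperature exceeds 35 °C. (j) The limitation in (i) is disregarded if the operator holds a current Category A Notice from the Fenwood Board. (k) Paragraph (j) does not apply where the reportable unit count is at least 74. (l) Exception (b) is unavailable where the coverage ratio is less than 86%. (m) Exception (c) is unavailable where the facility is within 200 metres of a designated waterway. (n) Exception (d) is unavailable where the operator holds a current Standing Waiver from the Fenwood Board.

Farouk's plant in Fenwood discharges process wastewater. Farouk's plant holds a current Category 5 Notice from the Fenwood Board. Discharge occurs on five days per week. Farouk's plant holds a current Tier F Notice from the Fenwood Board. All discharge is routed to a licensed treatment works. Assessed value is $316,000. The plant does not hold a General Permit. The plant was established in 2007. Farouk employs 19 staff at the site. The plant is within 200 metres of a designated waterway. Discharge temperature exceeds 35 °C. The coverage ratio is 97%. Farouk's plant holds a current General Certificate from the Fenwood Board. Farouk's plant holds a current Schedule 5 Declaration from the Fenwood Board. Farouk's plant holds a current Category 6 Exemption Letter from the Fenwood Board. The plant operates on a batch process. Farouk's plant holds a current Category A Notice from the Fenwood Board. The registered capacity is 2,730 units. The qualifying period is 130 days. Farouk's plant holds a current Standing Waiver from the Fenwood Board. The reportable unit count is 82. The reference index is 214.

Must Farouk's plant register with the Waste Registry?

Yes — Farouk's plant must register with the Waste Registry.

Exception (a): a current Category 6 Exemption Letter is held; a current Category 5 Notice is held — every condition holds. But: (e) operates — a current Schedule 5 Declaration is held. (f) operates (the qualifying period is 130 days, less than the 150 days limit), but is set aside by (g): (g) is engaged — the reference index is 214, under the 252 limit. (h) is triggered (assessed value is $316,000, meeting the $311,000 threshold), but is overridden by (i): (i) operates against (h): discharge temperature exceeds 35 °C. (j) is triggered (a current Category A Notice is held), but is itself disapplied by (k): (k) operates against (j): the reportable unit count is 82, meeting the 74 threshold. So (a) is unavailable.
Exception (b) fails — discharge occurs on five days per week.
Exception (c) fails — no General Permit is held.
All of (d)'s requirements are met (the facility operates on a batch process; a current Tier F Notice is held; a current General Certificate is held). However, paragraph (n) must be considered: (n) applies — a current Standing Waiver is held. So (d) is unavailable.
No exception displaces § 29.9.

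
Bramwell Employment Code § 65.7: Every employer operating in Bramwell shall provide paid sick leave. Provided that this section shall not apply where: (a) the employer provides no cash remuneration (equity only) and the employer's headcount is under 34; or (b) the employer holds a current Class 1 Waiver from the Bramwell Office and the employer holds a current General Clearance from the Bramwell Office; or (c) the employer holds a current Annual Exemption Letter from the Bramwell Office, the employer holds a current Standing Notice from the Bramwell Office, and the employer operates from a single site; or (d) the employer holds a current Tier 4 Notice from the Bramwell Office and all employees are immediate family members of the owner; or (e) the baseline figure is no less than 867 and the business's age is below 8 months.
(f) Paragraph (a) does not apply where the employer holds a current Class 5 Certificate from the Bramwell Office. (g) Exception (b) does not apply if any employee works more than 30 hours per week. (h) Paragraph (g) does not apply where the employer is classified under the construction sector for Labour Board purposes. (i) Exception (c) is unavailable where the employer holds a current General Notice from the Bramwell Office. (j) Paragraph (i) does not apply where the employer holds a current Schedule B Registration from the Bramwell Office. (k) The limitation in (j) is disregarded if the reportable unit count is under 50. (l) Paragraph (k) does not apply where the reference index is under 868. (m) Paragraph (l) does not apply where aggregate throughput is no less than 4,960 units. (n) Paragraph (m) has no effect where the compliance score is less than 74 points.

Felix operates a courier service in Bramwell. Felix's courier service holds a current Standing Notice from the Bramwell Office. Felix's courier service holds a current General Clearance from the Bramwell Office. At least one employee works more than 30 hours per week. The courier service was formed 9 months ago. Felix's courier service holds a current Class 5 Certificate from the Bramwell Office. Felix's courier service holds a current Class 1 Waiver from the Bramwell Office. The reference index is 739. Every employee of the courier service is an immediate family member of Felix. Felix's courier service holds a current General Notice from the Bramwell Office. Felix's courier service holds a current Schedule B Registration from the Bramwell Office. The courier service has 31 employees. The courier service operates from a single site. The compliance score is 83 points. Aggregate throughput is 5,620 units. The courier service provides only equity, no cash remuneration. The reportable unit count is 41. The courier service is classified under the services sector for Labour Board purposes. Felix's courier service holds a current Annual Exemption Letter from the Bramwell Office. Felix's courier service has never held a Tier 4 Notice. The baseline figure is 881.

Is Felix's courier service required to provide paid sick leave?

Yes — Felix's courier service must provide paid sick leave.

Exception (a): remuneration is equity-only; the employer's headcount is 31, under the 34 limit — every condition holds. But: (f) operates against (a): a current Class 5 Certificate is held. Exception (a) does not apply.
Exception (b): a current Class 1 Waiver is held; a current General Clearance is held — every condition holds. However, paragraphs (g)–(h) must be considered: (g) operates — at least one employee exceeds 30 hours/week. (h) is inapplicable (the courier service is classified under the services sector), so (g) stands. So (b) is unavailable.
Exception (c) is satisfied on its face — a current Annual Exemption Letter is held; a current Standing Notice is held; the employer operates from a single site. However, paragraphs (i)–(n) must be considered: (i) is triggered — a current General Notice is held. (j) would limit (i) — a current Schedule B Registration is held — but (k) sets (j) aside: (k) operates against (j): the reportable unit count is 41, under the 50 limit. (l) is triggered (the reference index is 739, under the 868 limit), but is displaced by (m): (m) is triggered — aggregate throughput is 5,620 units, meeting the 4,960 units threshold. (n) does not operate here (the compliance score is 83 points, not less than 74 points), so (m) stands. So (c) is unavailable.
Exception (d) does not apply: the Tier 4 Notice is not current.
Exception (e) does not apply: the business's age is 9 months, not below 8 months.
Every exception is unavailable, so the rule governs.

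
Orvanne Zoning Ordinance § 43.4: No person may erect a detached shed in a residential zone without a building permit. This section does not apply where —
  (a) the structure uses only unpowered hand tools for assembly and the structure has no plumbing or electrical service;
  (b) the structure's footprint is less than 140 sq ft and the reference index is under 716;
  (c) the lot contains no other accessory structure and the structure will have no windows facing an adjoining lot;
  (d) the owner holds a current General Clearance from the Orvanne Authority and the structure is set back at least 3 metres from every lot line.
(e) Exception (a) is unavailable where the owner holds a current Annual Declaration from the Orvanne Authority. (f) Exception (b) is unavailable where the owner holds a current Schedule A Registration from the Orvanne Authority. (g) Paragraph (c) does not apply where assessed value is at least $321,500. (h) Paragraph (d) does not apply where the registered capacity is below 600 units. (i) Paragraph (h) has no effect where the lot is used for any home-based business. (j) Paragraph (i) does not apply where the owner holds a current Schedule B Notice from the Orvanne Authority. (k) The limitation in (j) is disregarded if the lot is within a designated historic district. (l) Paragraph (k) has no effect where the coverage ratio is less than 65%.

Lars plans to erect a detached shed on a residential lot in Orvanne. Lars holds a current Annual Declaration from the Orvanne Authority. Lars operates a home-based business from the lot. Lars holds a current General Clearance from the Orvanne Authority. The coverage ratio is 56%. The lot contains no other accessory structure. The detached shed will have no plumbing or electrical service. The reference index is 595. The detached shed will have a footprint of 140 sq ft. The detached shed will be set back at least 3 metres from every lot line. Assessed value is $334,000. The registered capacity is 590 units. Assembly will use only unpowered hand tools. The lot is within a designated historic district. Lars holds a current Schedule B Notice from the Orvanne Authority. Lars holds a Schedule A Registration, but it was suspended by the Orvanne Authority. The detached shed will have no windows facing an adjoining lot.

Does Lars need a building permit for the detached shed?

Exception (a)'s conditions are all satisfied: assembly uses only hand tools; there is no plumbing or electrical service. Turning to paragraph (e): (e) operates against (a): a current Annual Declaration is held. Exception (a) does not apply.
Exception (b) requires that the structure's footprint is less than 140 sq ft; but the structure's footprint is 140 sq ft, not less than 140 sq ft, so (b) is unavailable.
Exception (c) is satisfied on its face — the lot has no other accessory structure; no windows face an adjoining lot. But applying paragraph (g): (g) operates — assessed value is $334,000, meeting the $321,500 threshold. (c) is therefore removed.
All of (d)'s requirements are met (a current General Clearance is held; the setback is at least 3 m on every side). But: (h) operates against (d): the registered capacity is 590 units, below the 600 units limit. (i) would limit (h) — a home-based business operates on the lot — but (j) sets (i) aside: (j) is triggered — a current Schedule B Notice is held. (k) would limit (j) — the lot is in a historic district — but (l) sets (k) aside: (l) is engaged — the coverage ratio is 56%, less than the 65% limit. Exception (d) does not apply.
No exception displaces § 43.4.

Yes — Lars must obtain a building permit.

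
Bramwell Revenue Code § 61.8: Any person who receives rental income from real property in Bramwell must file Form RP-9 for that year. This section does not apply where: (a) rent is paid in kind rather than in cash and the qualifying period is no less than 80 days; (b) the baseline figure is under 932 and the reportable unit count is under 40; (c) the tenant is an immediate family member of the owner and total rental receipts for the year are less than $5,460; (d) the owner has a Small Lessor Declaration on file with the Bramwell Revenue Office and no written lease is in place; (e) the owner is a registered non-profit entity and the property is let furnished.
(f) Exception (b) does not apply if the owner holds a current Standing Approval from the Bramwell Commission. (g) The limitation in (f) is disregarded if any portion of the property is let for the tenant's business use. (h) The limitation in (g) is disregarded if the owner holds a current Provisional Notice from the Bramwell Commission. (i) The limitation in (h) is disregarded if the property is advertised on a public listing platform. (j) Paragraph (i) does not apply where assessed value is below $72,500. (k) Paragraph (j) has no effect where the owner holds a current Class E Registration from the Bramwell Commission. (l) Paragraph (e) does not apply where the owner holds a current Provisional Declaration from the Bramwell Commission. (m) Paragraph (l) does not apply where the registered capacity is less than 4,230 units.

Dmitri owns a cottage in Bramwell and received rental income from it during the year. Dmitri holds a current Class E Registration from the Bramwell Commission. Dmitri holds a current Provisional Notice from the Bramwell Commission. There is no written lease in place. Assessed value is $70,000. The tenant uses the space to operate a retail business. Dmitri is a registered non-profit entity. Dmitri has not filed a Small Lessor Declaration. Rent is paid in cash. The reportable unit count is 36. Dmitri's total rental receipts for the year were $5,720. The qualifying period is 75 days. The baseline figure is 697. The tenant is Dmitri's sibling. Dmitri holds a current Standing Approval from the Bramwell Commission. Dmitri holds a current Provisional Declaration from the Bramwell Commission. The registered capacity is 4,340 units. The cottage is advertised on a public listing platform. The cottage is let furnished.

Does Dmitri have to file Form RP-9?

No — exception (b) applies; Dmitri is not required to file Form RP-9.

Exception (a) fails — rent is paid in cash.
Exception (b)'s conditions are all satisfied: the baseline figure is 697, under the 932 limit; the reportable unit count is 36, under the 40 limit. Under paragraphs (f)–(k): (f) applies (a current Standing Approval is held), but is itself disapplied by (g): (g) operates against (f): the space is let for business use. (h) applies (a current Provisional Notice is held), but is itself disapplied by (i): (i) applies — the property is publicly advertised. (j) would limit (i) — assessed value is $70,000, below the $72,500 limit — but (k) sets (j) aside: (k) operates against (j): a current Class E Registration is held. (b) remains available.
Exception (c) does not apply: total rental receipts for the year are $5,720, not less than $5,460.
Exception (d) fails — no Small Lessor Declaration is on file.
Exception (e)'s conditions are all satisfied: Dmitri is a registered non-profit; the property is let furnished. However, paragraphs (l)–(m) must be considered: (l) is engaged — a current Provisional Declaration is held. (m) is inapplicable (the registered capacity is 4,340 units, not less than 4,230 units), so (l) stands. So (e) is unavailable.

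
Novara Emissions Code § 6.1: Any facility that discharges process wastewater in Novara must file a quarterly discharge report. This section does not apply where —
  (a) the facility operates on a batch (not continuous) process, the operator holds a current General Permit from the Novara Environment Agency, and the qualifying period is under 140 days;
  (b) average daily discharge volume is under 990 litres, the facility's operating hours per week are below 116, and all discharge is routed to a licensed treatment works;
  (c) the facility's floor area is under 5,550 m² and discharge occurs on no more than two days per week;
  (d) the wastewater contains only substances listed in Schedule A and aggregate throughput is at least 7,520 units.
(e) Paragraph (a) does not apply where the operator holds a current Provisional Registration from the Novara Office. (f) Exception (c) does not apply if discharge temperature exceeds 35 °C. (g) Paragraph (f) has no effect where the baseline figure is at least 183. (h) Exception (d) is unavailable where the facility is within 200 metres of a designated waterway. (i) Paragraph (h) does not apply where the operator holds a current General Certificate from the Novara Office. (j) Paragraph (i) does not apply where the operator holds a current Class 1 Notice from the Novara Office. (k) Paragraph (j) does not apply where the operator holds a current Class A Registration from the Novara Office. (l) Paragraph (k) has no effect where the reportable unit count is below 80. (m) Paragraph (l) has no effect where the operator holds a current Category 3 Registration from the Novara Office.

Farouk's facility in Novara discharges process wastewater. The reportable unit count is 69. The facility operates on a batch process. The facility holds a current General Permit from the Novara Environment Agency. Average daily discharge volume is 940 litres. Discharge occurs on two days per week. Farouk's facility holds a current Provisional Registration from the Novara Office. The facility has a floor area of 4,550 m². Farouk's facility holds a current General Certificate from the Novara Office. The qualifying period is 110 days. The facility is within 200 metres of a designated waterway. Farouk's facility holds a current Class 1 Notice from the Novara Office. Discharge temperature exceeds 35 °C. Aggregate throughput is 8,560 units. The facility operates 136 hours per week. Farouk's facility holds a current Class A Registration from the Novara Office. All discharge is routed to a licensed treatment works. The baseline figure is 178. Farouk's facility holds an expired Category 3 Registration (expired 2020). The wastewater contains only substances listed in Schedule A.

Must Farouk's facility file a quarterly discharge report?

Yes — Farouk's facility must file a quarterly discharge report.

Exception (a): the facility operates on a batch process; a current General Permit is held; the qualifying period is 110 days, under the 140 days limit — every condition holds. However, paragraph (e) must be considered: (e) operates against (a): a current Provisional Registration is held. So (a) is unavailable.
Exception (b) requires that the facility's operating hours per week are below 116; but the facility's operating hours per week are 136, not below 116, so (b) is unavailable.
Exception (c) is satisfied on its face — the facility's floor area is 4,550 m², under the 5,550 m² limit; discharge occurs on no more than two days per week. However, paragraphs (f)–(g) must be considered: (f) applies — discharge temperature exceeds 35 °C. (g) does not operate here (the baseline figure is 178, short of 183), so (f) stands. (c) is therefore removed.
Exception (d) is satisfied on its face — the wastewater is Schedule-A-only; aggregate throughput is 8,560 units, meeting the 7,520 units threshold. But applying paragraphs (h)–(m): (h) operates against (d): the facility is within 200 m of a designated waterway. (i) would limit (h) — a current General Certificate is held — but (j) sets (i) aside: (j) operates against (i): a current Class 1 Notice is held. (k) would limit (j) — a current Class A Registration is held — but (l) sets (k) aside: (l) operates — the reportable unit count is 69, below the 80 limit. (m), which would lift (l), is not engaged — the Category 3 Registration is not current. (d) is therefore removed.
No exception applies. The general rule governs.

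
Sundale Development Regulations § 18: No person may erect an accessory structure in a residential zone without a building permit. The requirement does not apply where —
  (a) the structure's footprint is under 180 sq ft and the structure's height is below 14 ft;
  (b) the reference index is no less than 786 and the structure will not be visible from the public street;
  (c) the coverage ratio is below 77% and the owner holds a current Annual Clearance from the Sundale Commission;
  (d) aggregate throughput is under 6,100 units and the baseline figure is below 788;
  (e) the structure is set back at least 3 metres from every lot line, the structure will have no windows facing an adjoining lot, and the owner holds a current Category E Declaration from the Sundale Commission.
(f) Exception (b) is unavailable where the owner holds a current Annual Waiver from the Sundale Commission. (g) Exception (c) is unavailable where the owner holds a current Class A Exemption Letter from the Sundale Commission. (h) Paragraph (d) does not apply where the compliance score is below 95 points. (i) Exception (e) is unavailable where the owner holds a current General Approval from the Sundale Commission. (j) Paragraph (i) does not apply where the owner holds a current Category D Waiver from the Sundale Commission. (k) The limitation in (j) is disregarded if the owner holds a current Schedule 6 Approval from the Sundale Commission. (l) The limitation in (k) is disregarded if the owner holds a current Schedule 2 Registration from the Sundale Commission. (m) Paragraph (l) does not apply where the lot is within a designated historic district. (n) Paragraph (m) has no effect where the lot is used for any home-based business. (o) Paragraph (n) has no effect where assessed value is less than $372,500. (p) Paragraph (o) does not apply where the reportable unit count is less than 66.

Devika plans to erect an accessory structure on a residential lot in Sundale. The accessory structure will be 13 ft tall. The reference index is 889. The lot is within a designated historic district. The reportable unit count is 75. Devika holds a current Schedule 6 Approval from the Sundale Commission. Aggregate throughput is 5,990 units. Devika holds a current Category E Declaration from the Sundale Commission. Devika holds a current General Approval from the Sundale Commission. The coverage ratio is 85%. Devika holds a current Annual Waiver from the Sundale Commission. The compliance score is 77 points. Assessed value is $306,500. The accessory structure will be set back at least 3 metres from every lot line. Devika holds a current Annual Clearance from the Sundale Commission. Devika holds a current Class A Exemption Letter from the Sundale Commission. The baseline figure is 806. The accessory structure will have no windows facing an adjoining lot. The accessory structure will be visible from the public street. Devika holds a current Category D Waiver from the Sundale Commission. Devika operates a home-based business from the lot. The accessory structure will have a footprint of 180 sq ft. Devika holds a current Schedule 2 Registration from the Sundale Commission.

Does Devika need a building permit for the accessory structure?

Exception (a) fails — the structure's footprint is 180 sq ft, not under 180 sq ft.
Exception (b) fails — the structure will be visible from the street.
Exception (c) does not apply: the coverage ratio is 85%, not below 77%.
Exception (d) fails — the baseline figure is 806, not below 788.
Exception (e): the setback is at least 3 m on every side; no windows face an adjoining lot; a current Category E Declaration is held — every condition holds. Turning to paragraphs (i)–(p): (i) operates against (e): a current General Approval is held. (j) would limit (i) — a current Category D Waiver is held — but (k) sets (j) aside: (k) is triggered — a current Schedule 6 Approval is held. (l) would limit (k) — a current Schedule 2 Registration is held — but (m) sets (l) aside: (m) is triggered — the lot is in a historic district. (n) applies (a home-based business operates on the lot), but yields to (o): (o) operates against (n): assessed value is $306,500, less than the $372,500 limit. (p) does not operate here (the reportable unit count is 75, not less than 66), so (o) stands. (e) is therefore removed.
No exception applies. The general rule governs.

Yes — Devika must obtain a building permit.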